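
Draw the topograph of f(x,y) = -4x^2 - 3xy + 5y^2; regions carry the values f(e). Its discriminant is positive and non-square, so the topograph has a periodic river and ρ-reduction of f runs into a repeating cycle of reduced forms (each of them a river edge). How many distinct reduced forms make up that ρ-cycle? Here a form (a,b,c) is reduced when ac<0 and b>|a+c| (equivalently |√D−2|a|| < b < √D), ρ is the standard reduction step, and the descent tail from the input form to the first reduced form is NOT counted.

D = 89, ⌊√D⌋ = 9
descent: ρ → (5,3,-4)  [lands on river]
river: ρ → (-4,5,4)
river: ρ → (4,3,-5)
river: ρ → (-5,7,2)
river: ρ → (2,9,-1)
river: ρ → (-1,9,2)
river: ρ → (2,7,-5)
river: ρ → (-5,3,4)
river: ρ → (4,5,-4)
river: ρ → (-4,3,5)
river: ρ → (5,7,-2)
river: ρ → (-2,9,1)
river: ρ → (1,9,-2)
river: ρ → (-2,7,5)
ρ-cycle length = 14 (tail of 1 descent step not counted)

14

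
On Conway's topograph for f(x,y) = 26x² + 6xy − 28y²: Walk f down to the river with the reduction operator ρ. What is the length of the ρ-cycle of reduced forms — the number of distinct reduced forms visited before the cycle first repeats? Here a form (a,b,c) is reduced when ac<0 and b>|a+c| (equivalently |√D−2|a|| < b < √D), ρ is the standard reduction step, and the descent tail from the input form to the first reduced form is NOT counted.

D = 2948, ⌊√D⌋ = 54
river: ρ → (-28,50,4)
river: ρ → (4,54,-2)
river: ρ → (-2,54,4)
river: ρ → (4,50,-28)
river: ρ → (-28,6,26)
river: ρ → (26,46,-8)
river: ρ → (-8,50,14)
river: ρ → (14,34,-32)
river: ρ → (-32,30,16)
river: ρ → (16,34,-28)
river: ρ → (-28,22,22)
river: ρ → (22,22,-28)
river: ρ → (-28,34,16)
river: ρ → (16,30,-32)
river: ρ → (-32,34,14)
river: ρ → (14,50,-8)
river: ρ → (-8,46,26)
river: ρ → (26,6,-28)
ρ-cycle length = 18 (tail of 0 descent steps not counted)

18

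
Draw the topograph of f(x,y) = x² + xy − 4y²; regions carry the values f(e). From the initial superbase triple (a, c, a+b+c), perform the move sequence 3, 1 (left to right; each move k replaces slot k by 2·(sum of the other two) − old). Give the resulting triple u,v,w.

start (1,-4,-2) = (f(1,0),f(0,1),f(1,1))
replace slot 3: 2·(1+(-4)) − (-2) = -4 → (1,-4,-4)
replace slot 1: 2·((-4)+(-4)) − 1 = -17 → (-17,-4,-4)

-17,-4,-4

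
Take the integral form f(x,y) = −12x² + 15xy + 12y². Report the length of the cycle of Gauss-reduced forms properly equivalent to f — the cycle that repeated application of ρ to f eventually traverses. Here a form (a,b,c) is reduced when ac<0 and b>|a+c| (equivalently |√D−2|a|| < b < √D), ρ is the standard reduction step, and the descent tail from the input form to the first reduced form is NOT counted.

D = 801, ⌊√D⌋ = 28
river: ρ → (12,9,-15)
river: ρ → (-15,21,6)
river: ρ → (6,27,-3)
river: ρ → (-3,27,6)
river: ρ → (6,21,-15)
river: ρ → (-15,9,12)
river: ρ → (12,15,-12)
river: ρ → (-12,9,15)
river: ρ → (15,21,-6)
river: ρ → (-6,27,3)
river: ρ → (3,27,-6)
river: ρ → (-6,21,15)
river: ρ → (15,9,-12)
river: ρ → (-12,15,12)
ρ-cycle length = 14 (tail of 0 descent steps not counted)

14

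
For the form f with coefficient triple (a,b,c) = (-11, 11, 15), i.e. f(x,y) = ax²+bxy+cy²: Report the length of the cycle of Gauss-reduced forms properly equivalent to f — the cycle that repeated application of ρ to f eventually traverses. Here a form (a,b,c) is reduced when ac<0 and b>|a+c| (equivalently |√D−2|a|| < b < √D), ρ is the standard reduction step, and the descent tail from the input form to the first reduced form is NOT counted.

D = 781, ⌊√D⌋ = 27
river: ρ → (15,19,-7)
river: ρ → (-7,23,9)
river: ρ → (9,13,-17)
river: ρ → (-17,21,5)
river: ρ → (5,19,-21)
river: ρ → (-21,23,3)
river: ρ → (3,25,-13)
river: ρ → (-13,27,1)
river: ρ → (1,27,-13)
river: ρ → (-13,25,3)
river: ρ → (3,23,-21)
river: ρ → (-21,19,5)
river: ρ → (5,21,-17)
river: ρ → (-17,13,9)
river: ρ → (9,23,-7)
river: ρ → (-7,19,15)
river: ρ → (15,11,-11)
river: ρ → (-11,11,15)
ρ-cycle length = 18 (tail of 0 descent steps not counted)

18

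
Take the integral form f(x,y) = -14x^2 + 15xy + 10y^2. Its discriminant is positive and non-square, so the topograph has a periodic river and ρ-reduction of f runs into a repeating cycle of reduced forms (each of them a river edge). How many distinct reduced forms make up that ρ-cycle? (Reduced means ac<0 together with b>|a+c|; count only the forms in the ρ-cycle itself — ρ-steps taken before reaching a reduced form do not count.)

D = 785, ⌊√D⌋ = 28
river: ρ → (10,25,-4)
river: ρ → (-4,23,16)
river: ρ → (16,9,-11)
river: ρ → (-11,13,14)
river: ρ → (14,15,-10)
river: ρ → (-10,25,4)
river: ρ → (4,23,-16)
river: ρ → (-16,9,11)
river: ρ → (11,13,-14)
river: ρ → (-14,15,10)
ρ-cycle length = 10 (tail of 0 descent steps not counted)

10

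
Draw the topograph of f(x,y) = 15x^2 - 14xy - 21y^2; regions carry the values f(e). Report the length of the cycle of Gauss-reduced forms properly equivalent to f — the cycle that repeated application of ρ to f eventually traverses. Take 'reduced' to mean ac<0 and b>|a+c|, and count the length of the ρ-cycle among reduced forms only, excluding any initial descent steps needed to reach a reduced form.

D = 1456, ⌊√D⌋ = 38
descent: ρ → (-21,14,15)  [lands on river]
river: ρ → (15,16,-20)
river: ρ → (-20,24,11)
river: ρ → (11,20,-24)
river: ρ → (-24,28,7)
river: ρ → (7,28,-24)
river: ρ → (-24,20,11)
river: ρ → (11,24,-20)
river: ρ → (-20,16,15)
river: ρ → (15,14,-21)
river: ρ → (-21,28,8)
river: ρ → (8,36,-5)
river: ρ → (-5,34,15)
river: ρ → (15,26,-13)
river: ρ → (-13,26,15)
river: ρ → (15,34,-5)
river: ρ → (-5,36,8)
river: ρ → (8,28,-21)
ρ-cycle length = 18 (tail of 1 descent step not counted)

18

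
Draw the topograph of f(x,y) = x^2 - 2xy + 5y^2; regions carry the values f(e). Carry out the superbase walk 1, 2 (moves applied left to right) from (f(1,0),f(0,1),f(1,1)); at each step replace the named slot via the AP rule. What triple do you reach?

start (1,5,4) = (f(1,0),f(0,1),f(1,1))
replace slot 1: 2·(5+4) − 1 = 17 → (17,5,4)
replace slot 2: 2·(17+4) − 5 = 37 → (17,37,4)

17,37,4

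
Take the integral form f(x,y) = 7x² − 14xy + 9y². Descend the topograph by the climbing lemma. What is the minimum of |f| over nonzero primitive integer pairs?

translate: b→0 (≡-14 mod 14), so (7,-14,9)→(7,0,2)
flip: (7,0,2)→(2,0,7)
reduced (well bottom): (2,0,7) with a≤c, −a<b≤a
well minimum = a = 2

2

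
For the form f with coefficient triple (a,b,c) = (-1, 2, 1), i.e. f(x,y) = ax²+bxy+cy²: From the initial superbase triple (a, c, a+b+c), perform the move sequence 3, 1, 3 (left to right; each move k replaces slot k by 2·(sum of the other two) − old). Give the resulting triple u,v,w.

start (-1,1,2) = (f(1,0),f(0,1),f(1,1))
replace slot 3: 2·((-1)+1) − 2 = -2 → (-1,1,-2)
replace slot 1: 2·(1+(-2)) − (-1) = -1 → (-1,1,-2)
replace slot 3: 2·((-1)+1) − (-2) = 2 → (-1,1,2)

-1,1,2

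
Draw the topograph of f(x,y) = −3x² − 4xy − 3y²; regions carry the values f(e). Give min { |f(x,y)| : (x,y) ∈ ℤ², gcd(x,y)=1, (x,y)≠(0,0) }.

translate: b→-2 (≡4 mod 6), so (3,4,3)→(3,-2,2)
flip: (3,-2,2)→(2,2,3)
reduced (well bottom): (2,2,3) with a≤c, −a<b≤a
well minimum |f| = |-2| = 2 (negative-definite)

2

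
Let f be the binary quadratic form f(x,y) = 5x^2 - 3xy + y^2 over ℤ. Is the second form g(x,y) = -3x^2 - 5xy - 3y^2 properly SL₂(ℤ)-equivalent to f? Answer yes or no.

D₁ = -11, D₂ = -11
f: flip: (5,-3,1)→(1,3,5)
f: translate: b→1 (≡3 mod 2), so (1,3,5)→(1,1,3)
f: reduced (well bottom): (1,1,3) with a≤c, −a<b≤a
g is negative-definite; reduce −g:
−g: translate: b→-1 (≡5 mod 6), so (3,5,3)→(3,-1,1)
−g: flip: (3,-1,1)→(1,1,3)
−g: reduced (well bottom): (1,1,3) with a≤c, −a<b≤a
flip sign back: reduced form of g is (-1,-1,-3)
reduced forms (1, 1, 3) vs (-1, -1, -3) ⇒ inequivalent

no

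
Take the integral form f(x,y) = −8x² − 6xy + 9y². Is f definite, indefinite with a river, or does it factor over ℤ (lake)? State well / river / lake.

D = b²−4ac = (-6)² − 4·(-8)·9 = 324
D = 18² is a perfect square ⇒ form factors over ℤ ⇒ lakes

lake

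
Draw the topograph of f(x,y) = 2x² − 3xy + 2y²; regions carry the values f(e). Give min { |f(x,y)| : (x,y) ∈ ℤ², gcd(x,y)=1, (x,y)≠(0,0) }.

translate: b→1 (≡-3 mod 4), so (2,-3,2)→(2,1,1)
flip: (2,1,1)→(1,-1,2)
translate: b→1 (≡-1 mod 2), so (1,-1,2)→(1,1,2)
reduced (well bottom): (1,1,2) with a≤c, −a<b≤a
well minimum = a = 1

1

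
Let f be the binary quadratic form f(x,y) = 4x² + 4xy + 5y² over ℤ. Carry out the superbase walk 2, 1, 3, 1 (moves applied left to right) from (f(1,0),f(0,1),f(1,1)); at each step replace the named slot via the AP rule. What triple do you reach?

start (4,5,13) = (f(1,0),f(0,1),f(1,1))
replace slot 2: 2·(4+13) − 5 = 29 → (4,29,13)
replace slot 1: 2·(29+13) − 4 = 80 → (80,29,13)
replace slot 3: 2·(80+29) − 13 = 205 → (80,29,205)
replace slot 1: 2·(29+205) − 80 = 388 → (388,29,205)

388,29,205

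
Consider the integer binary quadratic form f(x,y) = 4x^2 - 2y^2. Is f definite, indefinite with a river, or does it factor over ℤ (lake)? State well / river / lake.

D = b²−4ac = 0² − 4·4·(-2) = 32
D > 0 non-square ⇒ indefinite ⇒ periodic river

river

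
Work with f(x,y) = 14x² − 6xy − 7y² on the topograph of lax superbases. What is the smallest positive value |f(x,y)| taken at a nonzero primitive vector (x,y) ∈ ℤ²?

descent: ρ → (-7,20,1)  [lands on river]
river: ρ → (1,20,-7)
river: ρ → (-7,8,13)
river: ρ → (13,18,-2)
river: ρ → (-2,18,13)
river: ρ → (13,8,-7)
closes: descent 1, river 6
min |a| on river = 1

1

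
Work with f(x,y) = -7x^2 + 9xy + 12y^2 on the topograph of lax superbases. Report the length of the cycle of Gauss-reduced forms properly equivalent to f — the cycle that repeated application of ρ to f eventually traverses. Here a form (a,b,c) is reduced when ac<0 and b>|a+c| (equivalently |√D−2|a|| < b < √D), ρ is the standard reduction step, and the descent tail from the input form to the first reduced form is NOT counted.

D = 417, ⌊√D⌋ = 20
river: ρ → (12,15,-4)
river: ρ → (-4,17,8)
river: ρ → (8,15,-6)
river: ρ → (-6,9,14)
river: ρ → (14,19,-1)
river: ρ → (-1,19,14)
river: ρ → (14,9,-6)
river: ρ → (-6,15,8)
river: ρ → (8,17,-4)
river: ρ → (-4,15,12)
river: ρ → (12,9,-7)
river: ρ → (-7,19,2)
river: ρ → (2,17,-16)
river: ρ → (-16,15,3)
river: ρ → (3,15,-16)
river: ρ → (-16,17,2)
river: ρ → (2,19,-7)
river: ρ → (-7,9,12)
ρ-cycle length = 18 (tail of 0 descent steps not counted)

18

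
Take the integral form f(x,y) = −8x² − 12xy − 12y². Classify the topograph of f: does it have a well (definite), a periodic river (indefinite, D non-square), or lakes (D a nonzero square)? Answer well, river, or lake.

D = b²−4ac = (-12)² − 4·(-8)·(-12) = -240
D < 0 ⇒ definite ⇒ every region one sign ⇒ single well

well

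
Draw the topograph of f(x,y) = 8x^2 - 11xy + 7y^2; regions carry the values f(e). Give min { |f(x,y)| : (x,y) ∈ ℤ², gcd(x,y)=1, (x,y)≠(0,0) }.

translate: b→5 (≡-11 mod 16), so (8,-11,7)→(8,5,4)
flip: (8,5,4)→(4,-5,8)
translate: b→3 (≡-5 mod 8), so (4,-5,8)→(4,3,7)
reduced (well bottom): (4,3,7) with a≤c, −a<b≤a
well minimum = a = 4

4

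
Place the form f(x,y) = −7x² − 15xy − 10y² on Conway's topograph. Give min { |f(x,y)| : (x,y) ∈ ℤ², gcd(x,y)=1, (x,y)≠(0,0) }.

translate: b→1 (≡15 mod 14), so (7,15,10)→(7,1,2)
flip: (7,1,2)→(2,-1,7)
reduced (well bottom): (2,-1,7) with a≤c, −a<b≤a
well minimum |f| = |-2| = 2 (negative-definite)

2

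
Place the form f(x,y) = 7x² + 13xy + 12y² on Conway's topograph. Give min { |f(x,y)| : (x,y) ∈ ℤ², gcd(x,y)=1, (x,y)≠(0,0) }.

translate: b→-1 (≡13 mod 14), so (7,13,12)→(7,-1,6)
flip: (7,-1,6)→(6,1,7)
reduced (well bottom): (6,1,7) with a≤c, −a<b≤a
well minimum = a = 6

6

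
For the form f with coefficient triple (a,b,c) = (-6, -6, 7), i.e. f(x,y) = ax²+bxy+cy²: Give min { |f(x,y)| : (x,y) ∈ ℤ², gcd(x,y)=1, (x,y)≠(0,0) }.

descent: ρ → (7,6,-6)  [lands on river]
river: ρ → (-6,6,7)
river: ρ → (7,8,-5)
river: ρ → (-5,12,3)
river: ρ → (3,12,-5)
river: ρ → (-5,8,7)
closes: descent 1, river 6
min |a| on river = 3

3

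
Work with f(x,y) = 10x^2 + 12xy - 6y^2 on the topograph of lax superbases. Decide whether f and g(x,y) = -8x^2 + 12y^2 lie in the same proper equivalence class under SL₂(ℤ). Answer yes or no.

D₁ = 384, D₂ = 384
river cycle of f (length 4): (-6, 12, 10), (10, 8, -8), (-8, 8, 10), (10, 12, -6)
river cycle of g (length 2): (-8, 16, 4), (4, 16, -8)
cycles differ ⇒ inequivalent

no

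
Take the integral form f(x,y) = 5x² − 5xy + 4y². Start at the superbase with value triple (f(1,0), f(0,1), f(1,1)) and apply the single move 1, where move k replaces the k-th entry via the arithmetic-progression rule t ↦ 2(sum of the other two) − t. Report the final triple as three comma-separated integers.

start (5,4,4) = (f(1,0),f(0,1),f(1,1))
replace slot 1: 2·(4+4) − 5 = 11 → (11,4,4)

11,4,4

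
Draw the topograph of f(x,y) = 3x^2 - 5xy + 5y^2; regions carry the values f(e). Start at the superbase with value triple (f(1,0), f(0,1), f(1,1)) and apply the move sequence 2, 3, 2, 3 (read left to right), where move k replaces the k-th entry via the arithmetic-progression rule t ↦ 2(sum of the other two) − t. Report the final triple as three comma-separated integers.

start (3,5,3) = (f(1,0),f(0,1),f(1,1))
replace slot 2: 2·(3+3) − 5 = 7 → (3,7,3)
replace slot 3: 2·(3+7) − 3 = 17 → (3,7,17)
replace slot 2: 2·(3+17) − 7 = 33 → (3,33,17)
replace slot 3: 2·(3+33) − 17 = 55 → (3,33,55)

3,33,55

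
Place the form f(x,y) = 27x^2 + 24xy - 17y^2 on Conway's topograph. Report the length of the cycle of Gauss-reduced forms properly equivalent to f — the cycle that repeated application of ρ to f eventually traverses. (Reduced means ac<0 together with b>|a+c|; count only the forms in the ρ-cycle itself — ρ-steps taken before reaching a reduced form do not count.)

D = 2412, ⌊√D⌋ = 49
river: ρ → (-17,44,7)
river: ρ → (7,40,-29)
river: ρ → (-29,18,18)
river: ρ → (18,18,-29)
river: ρ → (-29,40,7)
river: ρ → (7,44,-17)
river: ρ → (-17,24,27)
river: ρ → (27,30,-14)
river: ρ → (-14,26,31)
river: ρ → (31,36,-9)
river: ρ → (-9,36,31)
river: ρ → (31,26,-14)
river: ρ → (-14,30,27)
river: ρ → (27,24,-17)
ρ-cycle length = 14 (tail of 0 descent steps not counted)

14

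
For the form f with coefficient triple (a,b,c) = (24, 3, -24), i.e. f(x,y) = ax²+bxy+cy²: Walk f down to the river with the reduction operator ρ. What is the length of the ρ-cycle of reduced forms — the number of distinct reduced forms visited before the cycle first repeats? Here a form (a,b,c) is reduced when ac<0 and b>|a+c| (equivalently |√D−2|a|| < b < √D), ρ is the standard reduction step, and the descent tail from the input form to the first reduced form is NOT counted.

D = 2313, ⌊√D⌋ = 48
river: ρ → (-24,45,3)
river: ρ → (3,45,-24)
river: ρ → (-24,3,24)
river: ρ → (24,45,-3)
river: ρ → (-3,45,24)
river: ρ → (24,3,-24)
ρ-cycle length = 6 (tail of 0 descent steps not counted)

6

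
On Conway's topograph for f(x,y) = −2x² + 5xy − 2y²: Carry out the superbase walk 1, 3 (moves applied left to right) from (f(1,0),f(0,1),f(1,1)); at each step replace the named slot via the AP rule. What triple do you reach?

start (-2,-2,1) = (f(1,0),f(0,1),f(1,1))
replace slot 1: 2·((-2)+1) − (-2) = 0 → (0,-2,1)
replace slot 3: 2·(0+(-2)) − 1 = -5 → (0,-2,-5)

0,-2,-5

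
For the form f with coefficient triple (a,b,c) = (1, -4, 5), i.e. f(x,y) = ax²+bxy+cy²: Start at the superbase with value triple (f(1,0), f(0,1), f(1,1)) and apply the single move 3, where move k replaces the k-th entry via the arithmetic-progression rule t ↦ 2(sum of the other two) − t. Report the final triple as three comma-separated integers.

start (1,5,2) = (f(1,0),f(0,1),f(1,1))
replace slot 3: 2·(1+5) − 2 = 10 → (1,5,10)

1,5,10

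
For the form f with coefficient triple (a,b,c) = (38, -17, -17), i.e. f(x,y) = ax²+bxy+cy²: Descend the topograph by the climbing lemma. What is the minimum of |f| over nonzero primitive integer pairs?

descent: ρ → (-17,51,4)  [lands on river]
river: ρ → (4,53,-4)
river: ρ → (-4,51,17)
river: ρ → (17,51,-4)
river: ρ → (-4,53,4)
river: ρ → (4,51,-17)
closes: descent 1, river 6
min |a| on river = 4

4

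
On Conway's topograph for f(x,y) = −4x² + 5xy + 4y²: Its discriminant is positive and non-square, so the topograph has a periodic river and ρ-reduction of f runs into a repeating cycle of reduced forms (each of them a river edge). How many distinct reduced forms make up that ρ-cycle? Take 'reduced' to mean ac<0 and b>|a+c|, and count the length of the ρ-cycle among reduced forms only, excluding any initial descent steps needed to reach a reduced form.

D = 89, ⌊√D⌋ = 9
river: ρ → (4,3,-5)
river: ρ → (-5,7,2)
river: ρ → (2,9,-1)
river: ρ → (-1,9,2)
river: ρ → (2,7,-5)
river: ρ → (-5,3,4)
river: ρ → (4,5,-4)
river: ρ → (-4,3,5)
river: ρ → (5,7,-2)
river: ρ → (-2,9,1)
river: ρ → (1,9,-2)
river: ρ → (-2,7,5)
river: ρ → (5,3,-4)
river: ρ → (-4,5,4)
ρ-cycle length = 14 (tail of 0 descent steps not counted)

14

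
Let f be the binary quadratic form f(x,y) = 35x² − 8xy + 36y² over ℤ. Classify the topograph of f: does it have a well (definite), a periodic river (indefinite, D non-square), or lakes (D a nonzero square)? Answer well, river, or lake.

D = b²−4ac = (-8)² − 4·35·36 = -4976
D < 0 ⇒ definite ⇒ every region one sign ⇒ single well

well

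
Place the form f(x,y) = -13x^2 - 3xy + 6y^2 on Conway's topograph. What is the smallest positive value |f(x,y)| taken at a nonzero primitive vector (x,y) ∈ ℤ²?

descent: ρ → (6,15,-4)  [lands on river]
river: ρ → (-4,17,2)
river: ρ → (2,15,-12)
river: ρ → (-12,9,5)
river: ρ → (5,11,-10)
river: ρ → (-10,9,6)
closes: descent 1, river 6
min |a| on river = 2

2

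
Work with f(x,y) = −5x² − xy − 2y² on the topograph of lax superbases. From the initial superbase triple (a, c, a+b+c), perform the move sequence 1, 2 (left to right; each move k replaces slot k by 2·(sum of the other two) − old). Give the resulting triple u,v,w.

start (-5,-2,-8) = (f(1,0),f(0,1),f(1,1))
replace slot 1: 2·((-2)+(-8)) − (-5) = -15 → (-15,-2,-8)
replace slot 2: 2·((-15)+(-8)) − (-2) = -44 → (-15,-44,-8)

-15,-44,-8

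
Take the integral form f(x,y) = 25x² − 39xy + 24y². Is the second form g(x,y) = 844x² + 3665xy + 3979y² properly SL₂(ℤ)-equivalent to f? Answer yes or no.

D₁ = -879, D₂ = -879
f: translate: b→11 (≡-39 mod 50), so (25,-39,24)→(25,11,10)
f: flip: (25,11,10)→(10,-11,25)
f: translate: b→9 (≡-11 mod 20), so (10,-11,25)→(10,9,24)
f: reduced (well bottom): (10,9,24) with a≤c, −a<b≤a
g: translate: b→289 (≡3665 mod 1688), so (844,3665,3979)→(844,289,25)
g: flip: (844,289,25)→(25,-289,844)
g: translate: b→11 (≡-289 mod 50), so (25,-289,844)→(25,11,10)
g: flip: (25,11,10)→(10,-11,25)
g: translate: b→9 (≡-11 mod 20), so (10,-11,25)→(10,9,24)
g: reduced (well bottom): (10,9,24) with a≤c, −a<b≤a
reduced forms (10, 9, 24) vs (10, 9, 24) ⇒ equivalent

yes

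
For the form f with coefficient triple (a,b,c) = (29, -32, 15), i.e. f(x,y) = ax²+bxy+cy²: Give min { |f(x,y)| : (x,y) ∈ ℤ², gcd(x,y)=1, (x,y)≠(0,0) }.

translate: b→26 (≡-32 mod 58), so (29,-32,15)→(29,26,12)
flip: (29,26,12)→(12,-26,29)
translate: b→-2 (≡-26 mod 24), so (12,-26,29)→(12,-2,15)
reduced (well bottom): (12,-2,15) with a≤c, −a<b≤a
well minimum = a = 12

12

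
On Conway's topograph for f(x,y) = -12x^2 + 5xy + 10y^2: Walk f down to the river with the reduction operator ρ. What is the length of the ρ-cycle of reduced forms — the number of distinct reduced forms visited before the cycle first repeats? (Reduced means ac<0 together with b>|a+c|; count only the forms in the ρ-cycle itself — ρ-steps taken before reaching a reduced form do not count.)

D = 505, ⌊√D⌋ = 22
river: ρ → (10,15,-7)
river: ρ → (-7,13,12)
river: ρ → (12,11,-8)
river: ρ → (-8,21,2)
river: ρ → (2,19,-18)
river: ρ → (-18,17,3)
river: ρ → (3,19,-12)
river: ρ → (-12,5,10)
ρ-cycle length = 8 (tail of 0 descent steps not counted)

8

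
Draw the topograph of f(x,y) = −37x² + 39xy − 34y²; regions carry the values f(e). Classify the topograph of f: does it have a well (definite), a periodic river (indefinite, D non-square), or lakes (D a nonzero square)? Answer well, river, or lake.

D = b²−4ac = 39² − 4·(-37)·(-34) = -3511
D < 0 ⇒ definite ⇒ every region one sign ⇒ single well

well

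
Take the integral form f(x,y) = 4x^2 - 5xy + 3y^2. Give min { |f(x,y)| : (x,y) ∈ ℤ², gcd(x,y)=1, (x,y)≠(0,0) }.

translate: b→3 (≡-5 mod 8), so (4,-5,3)→(4,3,2)
flip: (4,3,2)→(2,-3,4)
translate: b→1 (≡-3 mod 4), so (2,-3,4)→(2,1,3)
reduced (well bottom): (2,1,3) with a≤c, −a<b≤a
well minimum = a = 2

2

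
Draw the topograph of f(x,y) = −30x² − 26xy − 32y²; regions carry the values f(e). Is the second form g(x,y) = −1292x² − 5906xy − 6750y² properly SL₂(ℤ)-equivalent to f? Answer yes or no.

D₁ = -3164, D₂ = -3164
f is negative-definite; reduce −f:
−f: reduced (well bottom): (30,26,32) with a≤c, −a<b≤a
flip sign back: reduced form of f is (-30,-26,-32)
g is negative-definite; reduce −g:
−g: translate: b→738 (≡5906 mod 2584), so (1292,5906,6750)→(1292,738,106)
−g: flip: (1292,738,106)→(106,-738,1292)
−g: translate: b→-102 (≡-738 mod 212), so (106,-738,1292)→(106,-102,32)
−g: flip: (106,-102,32)→(32,102,106)
−g: translate: b→-26 (≡102 mod 64), so (32,102,106)→(32,-26,30)
−g: flip: (32,-26,30)→(30,26,32)
−g: reduced (well bottom): (30,26,32) with a≤c, −a<b≤a
flip sign back: reduced form of g is (-30,-26,-32)
reduced forms (-30, -26, -32) vs (-30, -26, -32) ⇒ equivalent

yes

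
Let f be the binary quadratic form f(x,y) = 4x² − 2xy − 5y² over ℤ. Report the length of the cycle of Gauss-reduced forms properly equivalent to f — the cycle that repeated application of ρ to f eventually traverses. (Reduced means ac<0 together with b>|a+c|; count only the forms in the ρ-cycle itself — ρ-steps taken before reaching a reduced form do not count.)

D = 84, ⌊√D⌋ = 9
descent: ρ → (-5,2,4)  [lands on river]
river: ρ → (4,6,-3)
river: ρ → (-3,6,4)
river: ρ → (4,2,-5)
river: ρ → (-5,8,1)
river: ρ → (1,8,-5)
ρ-cycle length = 6 (tail of 1 descent step not counted)

6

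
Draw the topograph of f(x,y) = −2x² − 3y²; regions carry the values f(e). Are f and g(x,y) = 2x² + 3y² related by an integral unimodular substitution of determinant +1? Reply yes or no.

D₁ = -24, D₂ = -24
f is negative-definite; reduce −f:
−f: reduced (well bottom): (2,0,3) with a≤c, −a<b≤a
flip sign back: reduced form of f is (-2,0,-3)
g: reduced (well bottom): (2,0,3) with a≤c, −a<b≤a
reduced forms (-2, 0, -3) vs (2, 0, 3) ⇒ inequivalent

no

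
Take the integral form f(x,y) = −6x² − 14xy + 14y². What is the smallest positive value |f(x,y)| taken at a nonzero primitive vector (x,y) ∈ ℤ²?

descent: ρ → (14,14,-6)  [lands on river]
river: ρ → (-6,22,2)
river: ρ → (2,22,-6)
river: ρ → (-6,14,14)
closes: descent 1, river 4
min |a| on river = 2

2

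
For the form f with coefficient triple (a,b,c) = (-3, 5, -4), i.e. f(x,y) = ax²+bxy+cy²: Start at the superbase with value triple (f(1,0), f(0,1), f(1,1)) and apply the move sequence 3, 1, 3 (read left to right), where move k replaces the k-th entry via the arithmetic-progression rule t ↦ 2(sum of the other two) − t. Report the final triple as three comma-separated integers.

start (-3,-4,-2) = (f(1,0),f(0,1),f(1,1))
replace slot 3: 2·((-3)+(-4)) − (-2) = -12 → (-3,-4,-12)
replace slot 1: 2·((-4)+(-12)) − (-3) = -29 → (-29,-4,-12)
replace slot 3: 2·((-29)+(-4)) − (-12) = -54 → (-29,-4,-54)

-29,-4,-54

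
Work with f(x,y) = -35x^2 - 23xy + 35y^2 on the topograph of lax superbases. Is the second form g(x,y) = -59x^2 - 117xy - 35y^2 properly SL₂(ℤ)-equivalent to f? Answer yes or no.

D₁ = 5429, D₂ = 5429
river cycle of f (length 34): (35, 23, -35), (-35, 47, 23), (23, 45, -37), (-37, 29, 31), (31, 33, -35), (-35, 37, 29), (29, 21, -43), (-43, 65, 7), (7, 61, -61), (-61, 61, 7), … (24 more)
river cycle of g (length 34): (-35, 47, 23), (23, 45, -37), (-37, 29, 31), (31, 33, -35), (-35, 37, 29), (29, 21, -43), (-43, 65, 7), (7, 61, -61), (-61, 61, 7), (7, 65, -43), … (24 more)
cycles coincide ⇒ equivalent

yes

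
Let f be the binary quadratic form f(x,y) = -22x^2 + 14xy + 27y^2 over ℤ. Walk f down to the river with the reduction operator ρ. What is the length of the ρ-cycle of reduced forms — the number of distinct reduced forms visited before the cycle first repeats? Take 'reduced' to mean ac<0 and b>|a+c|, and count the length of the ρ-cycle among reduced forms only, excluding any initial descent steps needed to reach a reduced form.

D = 2572, ⌊√D⌋ = 50
river: ρ → (27,40,-9)
river: ρ → (-9,50,2)
river: ρ → (2,50,-9)
river: ρ → (-9,40,27)
river: ρ → (27,14,-22)
river: ρ → (-22,30,19)
river: ρ → (19,46,-6)
river: ρ → (-6,50,3)
river: ρ → (3,46,-38)
river: ρ → (-38,30,11)
river: ρ → (11,36,-29)
river: ρ → (-29,22,18)
river: ρ → (18,50,-1)
river: ρ → (-1,50,18)
river: ρ → (18,22,-29)
river: ρ → (-29,36,11)
river: ρ → (11,30,-38)
river: ρ → (-38,46,3)
river: ρ → (3,50,-6)
river: ρ → (-6,46,19)
river: ρ → (19,30,-22)
river: ρ → (-22,14,27)
ρ-cycle length = 22 (tail of 0 descent steps not counted)

22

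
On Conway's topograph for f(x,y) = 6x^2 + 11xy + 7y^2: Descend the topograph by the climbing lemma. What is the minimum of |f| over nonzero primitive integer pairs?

translate: b→-1 (≡11 mod 12), so (6,11,7)→(6,-1,2)
flip: (6,-1,2)→(2,1,6)
reduced (well bottom): (2,1,6) with a≤c, −a<b≤a
well minimum = a = 2

2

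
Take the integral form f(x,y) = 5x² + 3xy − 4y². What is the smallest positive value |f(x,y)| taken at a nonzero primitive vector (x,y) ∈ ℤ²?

river: ρ → (-4,5,4)
river: ρ → (4,3,-5)
river: ρ → (-5,7,2)
river: ρ → (2,9,-1)
river: ρ → (-1,9,2)
river: ρ → (2,7,-5)
river: ρ → (-5,3,4)
river: ρ → (4,5,-4)
river: ρ → (-4,3,5)
river: ρ → (5,7,-2)
river: ρ → (-2,9,1)
river: ρ → (1,9,-2)
river: ρ → (-2,7,5)
river: ρ → (5,3,-4)
closes: descent 0, river 14
min |a| on river = 1

1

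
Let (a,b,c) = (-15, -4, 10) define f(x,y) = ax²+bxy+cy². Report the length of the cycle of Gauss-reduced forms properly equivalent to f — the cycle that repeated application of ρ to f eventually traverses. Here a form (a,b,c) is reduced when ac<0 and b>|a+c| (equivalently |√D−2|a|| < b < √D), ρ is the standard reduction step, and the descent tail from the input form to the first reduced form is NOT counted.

D = 616, ⌊√D⌋ = 24
descent: ρ → (10,24,-1)  [lands on river]
river: ρ → (-1,24,10)
river: ρ → (10,16,-9)
river: ρ → (-9,20,6)
river: ρ → (6,16,-15)
river: ρ → (-15,14,7)
river: ρ → (7,14,-15)
river: ρ → (-15,16,6)
river: ρ → (6,20,-9)
river: ρ → (-9,16,10)
ρ-cycle length = 10 (tail of 1 descent step not counted)

10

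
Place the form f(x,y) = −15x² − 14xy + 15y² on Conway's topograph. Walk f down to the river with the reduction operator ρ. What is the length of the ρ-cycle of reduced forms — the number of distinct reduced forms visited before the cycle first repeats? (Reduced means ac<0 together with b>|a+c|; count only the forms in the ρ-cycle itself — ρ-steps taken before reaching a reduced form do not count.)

D = 1096, ⌊√D⌋ = 33
descent: ρ → (15,14,-15)  [lands on river]
river: ρ → (-15,16,14)
river: ρ → (14,12,-17)
river: ρ → (-17,22,9)
river: ρ → (9,32,-2)
river: ρ → (-2,32,9)
river: ρ → (9,22,-17)
river: ρ → (-17,12,14)
river: ρ → (14,16,-15)
river: ρ → (-15,14,15)
river: ρ → (15,16,-14)
river: ρ → (-14,12,17)
river: ρ → (17,22,-9)
river: ρ → (-9,32,2)
river: ρ → (2,32,-9)
river: ρ → (-9,22,17)
river: ρ → (17,12,-14)
river: ρ → (-14,16,15)
ρ-cycle length = 18 (tail of 1 descent step not counted)

18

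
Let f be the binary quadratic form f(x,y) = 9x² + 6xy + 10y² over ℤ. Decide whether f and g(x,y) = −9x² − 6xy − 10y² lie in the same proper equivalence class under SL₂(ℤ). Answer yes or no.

D₁ = -324, D₂ = -324
f: reduced (well bottom): (9,6,10) with a≤c, −a<b≤a
g is negative-definite; reduce −g:
−g: reduced (well bottom): (9,6,10) with a≤c, −a<b≤a
flip sign back: reduced form of g is (-9,-6,-10)
reduced forms (9, 6, 10) vs (-9, -6, -10) ⇒ inequivalent

no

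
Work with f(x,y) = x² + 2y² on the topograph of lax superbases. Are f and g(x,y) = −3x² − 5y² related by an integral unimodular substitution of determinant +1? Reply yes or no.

D₁ = -8, D₂ = -60
discriminants differ ⇒ not SL₂(ℤ)-equivalent

no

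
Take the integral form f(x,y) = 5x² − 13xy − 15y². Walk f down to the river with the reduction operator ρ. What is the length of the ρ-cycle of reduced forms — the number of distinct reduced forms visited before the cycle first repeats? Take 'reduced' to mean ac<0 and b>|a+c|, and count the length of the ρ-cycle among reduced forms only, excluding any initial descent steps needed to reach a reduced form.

D = 469, ⌊√D⌋ = 21
descent: ρ → (-15,13,5)  [lands on river]
river: ρ → (5,17,-9)
river: ρ → (-9,19,3)
river: ρ → (3,17,-15)
ρ-cycle length = 4 (tail of 1 descent step not counted)

4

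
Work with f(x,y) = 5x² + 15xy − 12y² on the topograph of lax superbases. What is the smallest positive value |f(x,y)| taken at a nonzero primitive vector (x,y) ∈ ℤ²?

river: ρ → (-12,9,8)
river: ρ → (8,7,-13)
river: ρ → (-13,19,2)
river: ρ → (2,21,-3)
river: ρ → (-3,21,2)
river: ρ → (2,19,-13)
river: ρ → (-13,7,8)
river: ρ → (8,9,-12)
river: ρ → (-12,15,5)
river: ρ → (5,15,-12)
closes: descent 0, river 10
min |a| on river = 2

2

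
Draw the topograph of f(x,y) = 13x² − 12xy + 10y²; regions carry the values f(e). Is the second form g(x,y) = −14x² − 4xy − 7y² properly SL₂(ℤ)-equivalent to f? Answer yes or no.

D₁ = -376, D₂ = -376
f: flip: (13,-12,10)→(10,12,13)
f: translate: b→-8 (≡12 mod 20), so (10,12,13)→(10,-8,11)
f: reduced (well bottom): (10,-8,11) with a≤c, −a<b≤a
g is negative-definite; reduce −g:
−g: flip: (14,4,7)→(7,-4,14)
−g: reduced (well bottom): (7,-4,14) with a≤c, −a<b≤a
flip sign back: reduced form of g is (-7,4,-14)
reduced forms (10, -8, 11) vs (-7, 4, -14) ⇒ inequivalent

no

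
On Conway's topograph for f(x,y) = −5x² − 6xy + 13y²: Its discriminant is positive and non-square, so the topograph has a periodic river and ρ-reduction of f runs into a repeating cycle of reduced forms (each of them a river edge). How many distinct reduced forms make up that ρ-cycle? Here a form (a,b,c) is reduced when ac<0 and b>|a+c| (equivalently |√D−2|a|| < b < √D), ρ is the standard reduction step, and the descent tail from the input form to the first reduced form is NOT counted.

D = 296, ⌊√D⌋ = 17
descent: ρ → (13,6,-5)
descent: ρ → (-5,14,5)  [lands on river]
river: ρ → (5,16,-2)
river: ρ → (-2,16,5)
river: ρ → (5,14,-5)
river: ρ → (-5,16,2)
river: ρ → (2,16,-5)
ρ-cycle length = 6 (tail of 2 descent steps not counted)

6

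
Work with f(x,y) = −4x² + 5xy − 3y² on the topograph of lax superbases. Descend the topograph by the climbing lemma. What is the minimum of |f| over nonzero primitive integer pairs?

translate: b→3 (≡-5 mod 8), so (4,-5,3)→(4,3,2)
flip: (4,3,2)→(2,-3,4)
translate: b→1 (≡-3 mod 4), so (2,-3,4)→(2,1,3)
reduced (well bottom): (2,1,3) with a≤c, −a<b≤a
well minimum |f| = |-2| = 2 (negative-definite)

2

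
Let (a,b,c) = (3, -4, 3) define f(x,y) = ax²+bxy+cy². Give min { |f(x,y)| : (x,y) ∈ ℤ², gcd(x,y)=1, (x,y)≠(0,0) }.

translate: b→2 (≡-4 mod 6), so (3,-4,3)→(3,2,2)
flip: (3,2,2)→(2,-2,3)
translate: b→2 (≡-2 mod 4), so (2,-2,3)→(2,2,3)
reduced (well bottom): (2,2,3) with a≤c, −a<b≤a
well minimum = a = 2

2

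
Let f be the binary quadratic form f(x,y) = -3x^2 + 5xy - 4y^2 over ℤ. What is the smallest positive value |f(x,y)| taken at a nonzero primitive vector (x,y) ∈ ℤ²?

translate: b→1 (≡-5 mod 6), so (3,-5,4)→(3,1,2)
flip: (3,1,2)→(2,-1,3)
reduced (well bottom): (2,-1,3) with a≤c, −a<b≤a
well minimum |f| = |-2| = 2 (negative-definite)

2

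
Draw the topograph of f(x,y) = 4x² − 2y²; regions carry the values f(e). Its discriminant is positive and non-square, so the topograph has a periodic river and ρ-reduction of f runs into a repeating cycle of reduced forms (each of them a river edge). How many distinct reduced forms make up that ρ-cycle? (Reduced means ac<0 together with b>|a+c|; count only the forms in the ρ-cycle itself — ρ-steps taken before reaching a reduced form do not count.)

D = 32, ⌊√D⌋ = 5
descent: ρ → (-2,4,2)  [lands on river]
river: ρ → (2,4,-2)
ρ-cycle length = 2 (tail of 1 descent step not counted)

2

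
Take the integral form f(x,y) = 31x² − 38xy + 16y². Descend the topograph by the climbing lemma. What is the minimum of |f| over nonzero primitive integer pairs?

translate: b→24 (≡-38 mod 62), so (31,-38,16)→(31,24,9)
flip: (31,24,9)→(9,-24,31)
translate: b→-6 (≡-24 mod 18), so (9,-24,31)→(9,-6,16)
reduced (well bottom): (9,-6,16) with a≤c, −a<b≤a
well minimum = a = 9

9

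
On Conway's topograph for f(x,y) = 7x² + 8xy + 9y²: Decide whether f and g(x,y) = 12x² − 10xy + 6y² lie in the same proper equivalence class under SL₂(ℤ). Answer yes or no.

D₁ = -188, D₂ = -188
f: translate: b→-6 (≡8 mod 14), so (7,8,9)→(7,-6,8)
f: reduced (well bottom): (7,-6,8) with a≤c, −a<b≤a
g: flip: (12,-10,6)→(6,10,12)
g: translate: b→-2 (≡10 mod 12), so (6,10,12)→(6,-2,8)
g: reduced (well bottom): (6,-2,8) with a≤c, −a<b≤a
reduced forms (7, -6, 8) vs (6, -2, 8) ⇒ inequivalent

no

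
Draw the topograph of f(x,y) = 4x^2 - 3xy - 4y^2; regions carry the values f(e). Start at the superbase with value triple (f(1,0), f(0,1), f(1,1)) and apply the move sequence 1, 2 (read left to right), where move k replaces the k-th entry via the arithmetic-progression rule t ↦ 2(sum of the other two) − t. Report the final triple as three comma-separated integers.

start (4,-4,-3) = (f(1,0),f(0,1),f(1,1))
replace slot 1: 2·((-4)+(-3)) − 4 = -18 → (-18,-4,-3)
replace slot 2: 2·((-18)+(-3)) − (-4) = -38 → (-18,-38,-3)

-18,-38,-3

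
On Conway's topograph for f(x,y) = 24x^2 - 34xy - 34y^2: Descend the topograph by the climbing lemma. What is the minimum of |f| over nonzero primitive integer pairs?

descent: ρ → (-34,34,24)  [lands on river]
river: ρ → (24,62,-6)
river: ρ → (-6,58,44)
river: ρ → (44,30,-20)
river: ρ → (-20,50,24)
river: ρ → (24,46,-24)
river: ρ → (-24,50,20)
river: ρ → (20,30,-44)
river: ρ → (-44,58,6)
river: ρ → (6,62,-24)
river: ρ → (-24,34,34)
river: ρ → (34,34,-24)
river: ρ → (-24,62,6)
river: ρ → (6,58,-44)
river: ρ → (-44,30,20)
river: ρ → (20,50,-24)
river: ρ → (-24,46,24)
river: ρ → (24,50,-20)
river: ρ → (-20,30,44)
river: ρ → (44,58,-6)
river: ρ → (-6,62,24)
river: ρ → (24,34,-34)
closes: descent 1, river 22
min |a| on river = 6

6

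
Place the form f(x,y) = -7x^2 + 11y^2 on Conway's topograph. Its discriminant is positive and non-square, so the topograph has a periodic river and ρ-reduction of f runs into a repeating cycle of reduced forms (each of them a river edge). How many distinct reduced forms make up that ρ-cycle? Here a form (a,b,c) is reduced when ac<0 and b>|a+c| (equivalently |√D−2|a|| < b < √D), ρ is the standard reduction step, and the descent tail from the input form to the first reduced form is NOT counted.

D = 308, ⌊√D⌋ = 17
descent: ρ → (11,0,-7)
descent: ρ → (-7,14,4)  [lands on river]
river: ρ → (4,10,-13)
river: ρ → (-13,16,1)
river: ρ → (1,16,-13)
river: ρ → (-13,10,4)
river: ρ → (4,14,-7)
ρ-cycle length = 6 (tail of 2 descent steps not counted)

6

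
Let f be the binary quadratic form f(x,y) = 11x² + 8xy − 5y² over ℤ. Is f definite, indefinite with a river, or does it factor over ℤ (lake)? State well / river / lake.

D = b²−4ac = 8² − 4·11·(-5) = 284
D > 0 non-square ⇒ indefinite ⇒ periodic river

river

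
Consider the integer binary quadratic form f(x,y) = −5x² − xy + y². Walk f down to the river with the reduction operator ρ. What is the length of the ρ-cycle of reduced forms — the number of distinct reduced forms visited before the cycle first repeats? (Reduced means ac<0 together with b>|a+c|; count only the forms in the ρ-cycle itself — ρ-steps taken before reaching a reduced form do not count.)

D = 21, ⌊√D⌋ = 4
descent: ρ → (1,3,-3)  [lands on river]
river: ρ → (-3,3,1)
ρ-cycle length = 2 (tail of 1 descent step not counted)

2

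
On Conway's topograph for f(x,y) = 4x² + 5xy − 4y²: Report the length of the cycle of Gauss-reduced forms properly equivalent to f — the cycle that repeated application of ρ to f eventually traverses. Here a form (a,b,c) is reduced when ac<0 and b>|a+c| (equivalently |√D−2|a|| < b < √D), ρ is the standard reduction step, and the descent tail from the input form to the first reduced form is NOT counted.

D = 89, ⌊√D⌋ = 9
river: ρ → (-4,3,5)
river: ρ → (5,7,-2)
river: ρ → (-2,9,1)
river: ρ → (1,9,-2)
river: ρ → (-2,7,5)
river: ρ → (5,3,-4)
river: ρ → (-4,5,4)
river: ρ → (4,3,-5)
river: ρ → (-5,7,2)
river: ρ → (2,9,-1)
river: ρ → (-1,9,2)
river: ρ → (2,7,-5)
river: ρ → (-5,3,4)
river: ρ → (4,5,-4)
ρ-cycle length = 14 (tail of 0 descent steps not counted)

14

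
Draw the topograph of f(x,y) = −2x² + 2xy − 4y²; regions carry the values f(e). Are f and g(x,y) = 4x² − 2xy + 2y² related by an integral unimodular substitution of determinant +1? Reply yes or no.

D₁ = -28, D₂ = -28
f is negative-definite; reduce −f:
−f: translate: b→2 (≡-2 mod 4), so (2,-2,4)→(2,2,4)
−f: reduced (well bottom): (2,2,4) with a≤c, −a<b≤a
flip sign back: reduced form of f is (-2,-2,-4)
g: flip: (4,-2,2)→(2,2,4)
g: reduced (well bottom): (2,2,4) with a≤c, −a<b≤a
reduced forms (-2, -2, -4) vs (2, 2, 4) ⇒ inequivalent

no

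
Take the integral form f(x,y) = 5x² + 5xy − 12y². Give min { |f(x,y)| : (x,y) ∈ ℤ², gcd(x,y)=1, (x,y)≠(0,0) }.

descent: ρ → (-12,-5,5)
descent: ρ → (5,15,-2)  [lands on river]
river: ρ → (-2,13,12)
river: ρ → (12,11,-3)
river: ρ → (-3,13,8)
river: ρ → (8,3,-8)
river: ρ → (-8,13,3)
river: ρ → (3,11,-12)
river: ρ → (-12,13,2)
river: ρ → (2,15,-5)
river: ρ → (-5,15,2)
river: ρ → (2,13,-12)
river: ρ → (-12,11,3)
river: ρ → (3,13,-8)
river: ρ → (-8,3,8)
river: ρ → (8,13,-3)
river: ρ → (-3,11,12)
river: ρ → (12,13,-2)
river: ρ → (-2,15,5)
closes: descent 2, river 18
min |a| on river = 2

2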